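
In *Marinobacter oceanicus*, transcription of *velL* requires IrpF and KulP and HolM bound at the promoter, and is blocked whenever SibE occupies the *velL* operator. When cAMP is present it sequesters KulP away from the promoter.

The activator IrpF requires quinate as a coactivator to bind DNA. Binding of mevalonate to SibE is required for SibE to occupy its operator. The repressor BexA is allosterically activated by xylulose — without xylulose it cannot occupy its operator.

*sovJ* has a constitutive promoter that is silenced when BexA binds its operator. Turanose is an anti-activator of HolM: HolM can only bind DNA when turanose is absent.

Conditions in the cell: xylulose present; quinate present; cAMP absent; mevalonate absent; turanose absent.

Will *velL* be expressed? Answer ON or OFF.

ON

Quinate is present, so IrpF is active.
cAMP is absent, so KulP is active.
Turanose is absent, so HolM is active.
Mevalonate is absent, so SibE is inactive.
No repressor is bound and IrpF and KulP and HolM are active, so *velL* is transcribed.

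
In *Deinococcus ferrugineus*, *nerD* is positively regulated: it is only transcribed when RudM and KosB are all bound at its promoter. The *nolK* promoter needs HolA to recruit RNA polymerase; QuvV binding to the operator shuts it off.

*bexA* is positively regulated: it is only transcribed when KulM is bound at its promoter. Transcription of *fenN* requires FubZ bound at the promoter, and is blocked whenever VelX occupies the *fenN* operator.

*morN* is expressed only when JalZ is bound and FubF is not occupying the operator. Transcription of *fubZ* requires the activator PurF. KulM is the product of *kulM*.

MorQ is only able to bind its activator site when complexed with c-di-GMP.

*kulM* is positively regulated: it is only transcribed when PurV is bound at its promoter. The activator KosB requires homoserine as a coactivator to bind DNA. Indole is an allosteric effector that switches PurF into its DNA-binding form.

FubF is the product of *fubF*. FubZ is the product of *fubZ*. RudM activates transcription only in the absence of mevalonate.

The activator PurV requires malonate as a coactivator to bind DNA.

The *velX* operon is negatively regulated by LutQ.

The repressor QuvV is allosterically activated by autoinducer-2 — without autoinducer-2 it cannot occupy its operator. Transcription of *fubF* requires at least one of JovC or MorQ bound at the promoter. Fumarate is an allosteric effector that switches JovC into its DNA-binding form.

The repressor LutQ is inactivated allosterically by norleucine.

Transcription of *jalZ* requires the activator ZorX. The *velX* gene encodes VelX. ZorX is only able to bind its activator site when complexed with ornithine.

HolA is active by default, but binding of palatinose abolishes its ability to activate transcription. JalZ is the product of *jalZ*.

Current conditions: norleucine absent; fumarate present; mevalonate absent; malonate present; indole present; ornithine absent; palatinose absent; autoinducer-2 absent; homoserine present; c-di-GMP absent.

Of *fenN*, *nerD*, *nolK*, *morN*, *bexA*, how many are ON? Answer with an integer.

4

Norleucine is absent, so LutQ is active.
With repressor LutQ bound, *velX* is not transcribed.
So VelX is not produced.
Indole is present, so PurF is active.
No repressor is bound and PurF is active, so *fubZ* is transcribed.
So FubZ is produced and active.
No repressor is bound and FubZ is active, so *fenN* is transcribed.
→ *fenN* is ON.
Mevalonate is absent, so RudM is active.
Homoserine is present, so KosB is active.
No repressor is bound and RudM and KosB are active, so *nerD* is transcribed.
→ *nerD* is ON.
Palatinose is absent, so HolA is active.
Autoinducer-2 is absent, so QuvV is inactive.
No repressor is bound and HolA is active, so *nolK* is transcribed.
→ *nolK* is ON.
Ornithine is absent, so ZorX is inactive.
Required activator ZorX is absent, so *jalZ* is not transcribed.
So JalZ is not produced.
Fumarate is present, so JovC is active.
c-di-GMP is absent, so MorQ is inactive.
Activator JovC is present, so *fubF* is transcribed.
So FubF is produced and active.
With repressor FubF bound, *morN* is not transcribed.
→ *morN* is OFF.
Malonate is present, so PurV is active.
No repressor is bound and PurV is active, so *kulM* is transcribed.
So KulM is produced and active.
No repressor is bound and KulM is active, so *bexA* is transcribed.
→ *bexA* is ON.
4 of the 5 genes are transcribed.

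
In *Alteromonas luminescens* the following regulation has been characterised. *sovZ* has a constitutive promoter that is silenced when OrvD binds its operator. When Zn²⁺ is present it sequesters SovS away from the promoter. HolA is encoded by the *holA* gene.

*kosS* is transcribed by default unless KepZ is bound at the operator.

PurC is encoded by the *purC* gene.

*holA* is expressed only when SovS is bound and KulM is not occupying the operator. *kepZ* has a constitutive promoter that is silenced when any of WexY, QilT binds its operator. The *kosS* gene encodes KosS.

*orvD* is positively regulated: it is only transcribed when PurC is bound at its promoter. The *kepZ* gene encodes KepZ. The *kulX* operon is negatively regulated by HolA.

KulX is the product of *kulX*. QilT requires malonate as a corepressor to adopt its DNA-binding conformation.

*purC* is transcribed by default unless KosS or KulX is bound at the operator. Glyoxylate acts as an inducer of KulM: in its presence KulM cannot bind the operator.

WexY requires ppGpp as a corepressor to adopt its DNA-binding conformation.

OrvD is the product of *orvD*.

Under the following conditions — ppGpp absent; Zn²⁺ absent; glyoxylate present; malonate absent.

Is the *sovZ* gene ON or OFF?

OFF

ppGpp is absent, so WexY is inactive.
Malonate is absent, so QilT is inactive.
With no repressor bound, *kepZ* is transcribed.
So KepZ is produced and active.
With repressor KepZ bound, *kosS* is not transcribed.
So KosS is not produced.
Glyoxylate is present, so KulM is inactive.
Zn²⁺ is absent, so SovS is active.
No repressor is bound and SovS is active, so *holA* is transcribed.
So HolA is produced and active.
With repressor HolA bound, *kulX* is not transcribed.
So KulX is not produced.
With no repressor bound, *purC* is transcribed.
So PurC is produced and active.
No repressor is bound and PurC is active, so *orvD* is transcribed.
So OrvD is produced and active.
With repressor OrvD bound, *sovZ* is not transcribed.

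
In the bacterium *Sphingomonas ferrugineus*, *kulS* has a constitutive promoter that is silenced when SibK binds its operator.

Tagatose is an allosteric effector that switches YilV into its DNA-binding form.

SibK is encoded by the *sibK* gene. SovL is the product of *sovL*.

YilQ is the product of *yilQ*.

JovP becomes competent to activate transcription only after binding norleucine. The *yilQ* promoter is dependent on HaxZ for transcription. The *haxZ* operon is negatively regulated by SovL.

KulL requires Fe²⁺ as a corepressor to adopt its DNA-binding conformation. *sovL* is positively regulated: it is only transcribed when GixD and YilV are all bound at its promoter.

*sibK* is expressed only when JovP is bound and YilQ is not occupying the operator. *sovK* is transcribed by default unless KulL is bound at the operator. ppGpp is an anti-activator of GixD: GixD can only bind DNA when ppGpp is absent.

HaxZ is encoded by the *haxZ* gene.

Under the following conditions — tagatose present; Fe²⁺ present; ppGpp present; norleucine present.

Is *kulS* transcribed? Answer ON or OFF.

ppGpp is present, so GixD is inactive.
Tagatose is present, so YilV is active.
Required activator GixD is absent, so *sovL* is not transcribed.
So SovL is not produced.
With no repressor bound, *haxZ* is transcribed.
So HaxZ is produced and active.
No repressor is bound and HaxZ is active, so *yilQ* is transcribed.
So YilQ is produced and active.
Norleucine is present, so JovP is active.
With repressor YilQ bound, *sibK* is not transcribed.
So SibK is not produced.
With no repressor bound, *kulS* is transcribed.

ON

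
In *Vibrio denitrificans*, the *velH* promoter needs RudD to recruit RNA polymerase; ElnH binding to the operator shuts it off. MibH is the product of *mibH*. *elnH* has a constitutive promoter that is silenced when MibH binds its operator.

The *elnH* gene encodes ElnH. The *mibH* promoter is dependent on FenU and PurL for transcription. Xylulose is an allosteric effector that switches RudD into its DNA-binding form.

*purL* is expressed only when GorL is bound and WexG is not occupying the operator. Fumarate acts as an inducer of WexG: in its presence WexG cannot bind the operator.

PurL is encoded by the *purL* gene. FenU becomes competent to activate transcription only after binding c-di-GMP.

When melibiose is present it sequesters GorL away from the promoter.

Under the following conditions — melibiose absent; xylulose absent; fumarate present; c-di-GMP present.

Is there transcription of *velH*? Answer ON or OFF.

Xylulose is absent, so RudD is inactive.
c-di-GMP is present, so FenU is active.
Melibiose is absent, so GorL is active.
Fumarate is present, so WexG is inactive.
No repressor is bound and GorL is active, so *purL* is transcribed.
So PurL is produced and active.
No repressor is bound and FenU and PurL are active, so *mibH* is transcribed.
So MibH is produced and active.
With repressor MibH bound, *elnH* is not transcribed.
So ElnH is not produced.
Required activator RudD is absent, so *velH* is not transcribed.

OFF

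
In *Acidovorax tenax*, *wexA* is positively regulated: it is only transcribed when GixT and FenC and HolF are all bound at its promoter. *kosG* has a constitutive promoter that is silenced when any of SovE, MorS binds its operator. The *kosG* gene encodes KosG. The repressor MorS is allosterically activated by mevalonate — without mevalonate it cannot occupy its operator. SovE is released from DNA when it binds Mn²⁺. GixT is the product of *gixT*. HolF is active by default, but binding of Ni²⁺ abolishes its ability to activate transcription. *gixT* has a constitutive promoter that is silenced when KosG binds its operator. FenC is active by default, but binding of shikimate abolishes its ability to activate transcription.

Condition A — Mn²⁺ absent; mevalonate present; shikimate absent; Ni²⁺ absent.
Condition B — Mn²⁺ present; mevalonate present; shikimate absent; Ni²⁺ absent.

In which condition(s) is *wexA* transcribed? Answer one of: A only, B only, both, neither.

Condition A:
Mn²⁺ is absent, so SovE is active.
Mevalonate is present, so MorS is active.
With repressor SovE bound, *kosG* is not transcribed.
So KosG is not produced.
With no repressor bound, *gixT* is transcribed.
So GixT is produced and active.
Shikimate is absent, so FenC is active.
Ni²⁺ is absent, so HolF is active.
No repressor is bound and GixT and FenC and HolF are active, so *wexA* is transcribed.
→ *wexA* is ON in A.
Condition B:
Mn²⁺ is present, so SovE is inactive.
Mevalonate is present, so MorS is active.
With repressor MorS bound, *kosG* is not transcribed.
So KosG is not produced.
With no repressor bound, *gixT* is transcribed.
So GixT is produced and active.
Shikimate is absent, so FenC is active.
Ni²⁺ is absent, so HolF is active.
No repressor is bound and GixT and FenC and HolF are active, so *wexA* is transcribed.
→ *wexA* is ON in B.

both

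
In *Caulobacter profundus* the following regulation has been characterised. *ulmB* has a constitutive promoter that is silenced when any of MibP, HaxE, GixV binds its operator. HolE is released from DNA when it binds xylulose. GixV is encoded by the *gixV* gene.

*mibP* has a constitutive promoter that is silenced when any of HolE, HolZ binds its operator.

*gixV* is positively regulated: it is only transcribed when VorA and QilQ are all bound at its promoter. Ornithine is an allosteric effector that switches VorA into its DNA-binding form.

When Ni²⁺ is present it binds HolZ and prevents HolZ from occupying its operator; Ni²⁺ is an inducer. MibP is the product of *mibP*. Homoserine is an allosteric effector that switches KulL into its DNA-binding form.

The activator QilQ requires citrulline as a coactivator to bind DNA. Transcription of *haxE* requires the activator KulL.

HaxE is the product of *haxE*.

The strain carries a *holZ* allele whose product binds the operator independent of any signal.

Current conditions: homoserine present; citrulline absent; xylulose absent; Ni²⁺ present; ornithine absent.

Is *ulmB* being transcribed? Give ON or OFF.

OFF

Xylulose is absent, so HolE is active.
HolZ is constitutively active in this strain.
With repressor HolE bound, *mibP* is not transcribed.
So MibP is not produced.
Homoserine is present, so KulL is active.
No repressor is bound and KulL is active, so *haxE* is transcribed.
So HaxE is produced and active.
Ornithine is absent, so VorA is inactive.
Citrulline is absent, so QilQ is inactive.
Required activator VorA is absent, so *gixV* is not transcribed.
So GixV is not produced.
With repressor HaxE bound, *ulmB* is not transcribed.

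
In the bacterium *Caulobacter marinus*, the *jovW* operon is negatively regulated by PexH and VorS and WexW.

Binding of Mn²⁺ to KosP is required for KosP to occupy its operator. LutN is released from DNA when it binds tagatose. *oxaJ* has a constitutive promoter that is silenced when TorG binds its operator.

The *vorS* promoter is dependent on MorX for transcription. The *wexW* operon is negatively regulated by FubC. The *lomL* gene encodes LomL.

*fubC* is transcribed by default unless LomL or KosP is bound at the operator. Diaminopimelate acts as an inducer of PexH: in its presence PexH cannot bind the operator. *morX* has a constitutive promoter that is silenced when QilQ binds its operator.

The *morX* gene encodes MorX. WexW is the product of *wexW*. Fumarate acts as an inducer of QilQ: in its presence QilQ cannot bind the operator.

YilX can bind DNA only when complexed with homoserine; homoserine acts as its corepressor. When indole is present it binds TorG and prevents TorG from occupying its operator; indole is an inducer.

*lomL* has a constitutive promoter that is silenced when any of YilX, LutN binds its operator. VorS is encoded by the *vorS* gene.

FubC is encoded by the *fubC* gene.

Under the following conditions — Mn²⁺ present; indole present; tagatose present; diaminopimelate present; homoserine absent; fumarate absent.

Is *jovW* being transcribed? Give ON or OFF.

OFF

Diaminopimelate is present, so PexH is inactive.
Fumarate is absent, so QilQ is active.
With repressor QilQ bound, *morX* is not transcribed.
So MorX is not produced.
Required activator MorX is absent, so *vorS* is not transcribed.
So VorS is not produced.
Homoserine is absent, so YilX is inactive.
Tagatose is present, so LutN is inactive.
With no repressor bound, *lomL* is transcribed.
So LomL is produced and active.
Mn²⁺ is present, so KosP is active.
With repressor LomL bound, *fubC* is not transcribed.
So FubC is not produced.
With no repressor bound, *wexW* is transcribed.
So WexW is produced and active.
With repressor WexW bound, *jovW* is not transcribed.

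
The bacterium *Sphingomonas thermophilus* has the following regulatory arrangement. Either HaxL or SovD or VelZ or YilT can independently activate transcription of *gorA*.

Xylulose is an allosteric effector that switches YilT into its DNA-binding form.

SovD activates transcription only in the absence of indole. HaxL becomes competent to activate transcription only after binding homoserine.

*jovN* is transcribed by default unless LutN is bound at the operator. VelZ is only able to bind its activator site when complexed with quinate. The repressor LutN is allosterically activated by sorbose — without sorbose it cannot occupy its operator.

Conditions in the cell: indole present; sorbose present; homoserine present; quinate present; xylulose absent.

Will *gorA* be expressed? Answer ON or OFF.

ON

Homoserine is present, so HaxL is active.
Indole is present, so SovD is inactive.
Quinate is present, so VelZ is active.
Xylulose is absent, so YilT is inactive.
Activator HaxL is present, so *gorA* is transcribed.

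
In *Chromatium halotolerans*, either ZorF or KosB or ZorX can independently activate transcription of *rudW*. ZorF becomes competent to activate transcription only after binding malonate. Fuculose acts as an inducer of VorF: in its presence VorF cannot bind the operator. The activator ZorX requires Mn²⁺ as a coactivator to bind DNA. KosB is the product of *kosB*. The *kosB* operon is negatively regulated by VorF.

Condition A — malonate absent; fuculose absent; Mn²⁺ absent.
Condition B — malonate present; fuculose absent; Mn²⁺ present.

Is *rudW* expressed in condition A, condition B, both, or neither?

B only

Condition A:
Malonate is absent, so ZorF is inactive.
Fuculose is absent, so VorF is active.
With repressor VorF bound, *kosB* is not transcribed.
So KosB is not produced.
Mn²⁺ is absent, so ZorX is inactive.
No activator is available at the *rudW* promoter, so *rudW* is not transcribed.
→ *rudW* is OFF in A.
Condition B:
Malonate is present, so ZorF is active.
Fuculose is absent, so VorF is active.
With repressor VorF bound, *kosB* is not transcribed.
So KosB is not produced.
Mn²⁺ is present, so ZorX is active.
Activator ZorF is present, so *rudW* is transcribed.
→ *rudW* is ON in B.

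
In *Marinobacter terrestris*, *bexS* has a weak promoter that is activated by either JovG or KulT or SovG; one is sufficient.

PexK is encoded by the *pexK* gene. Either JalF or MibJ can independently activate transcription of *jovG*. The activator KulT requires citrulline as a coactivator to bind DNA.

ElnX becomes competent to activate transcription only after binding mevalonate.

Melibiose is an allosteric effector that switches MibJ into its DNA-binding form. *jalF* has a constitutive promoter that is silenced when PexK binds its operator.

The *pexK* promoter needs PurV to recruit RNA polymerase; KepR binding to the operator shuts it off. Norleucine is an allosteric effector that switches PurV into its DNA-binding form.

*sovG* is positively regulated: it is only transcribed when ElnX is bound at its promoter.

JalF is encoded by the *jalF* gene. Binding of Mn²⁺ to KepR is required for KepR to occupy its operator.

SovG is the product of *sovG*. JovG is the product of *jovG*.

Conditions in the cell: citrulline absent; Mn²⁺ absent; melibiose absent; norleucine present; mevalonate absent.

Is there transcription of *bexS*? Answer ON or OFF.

Mn²⁺ is absent, so KepR is inactive.
Norleucine is present, so PurV is active.
No repressor is bound and PurV is active, so *pexK* is transcribed.
So PexK is produced and active.
With repressor PexK bound, *jalF* is not transcribed.
So JalF is not produced.
Melibiose is absent, so MibJ is inactive.
No activator is available at the *jovG* promoter, so *jovG* is not transcribed.
So JovG is not produced.
Citrulline is absent, so KulT is inactive.
Mevalonate is absent, so ElnX is inactive.
Required activator ElnX is absent, so *sovG* is not transcribed.
So SovG is not produced.
No activator is available at the *bexS* promoter, so *bexS* is not transcribed.

OFF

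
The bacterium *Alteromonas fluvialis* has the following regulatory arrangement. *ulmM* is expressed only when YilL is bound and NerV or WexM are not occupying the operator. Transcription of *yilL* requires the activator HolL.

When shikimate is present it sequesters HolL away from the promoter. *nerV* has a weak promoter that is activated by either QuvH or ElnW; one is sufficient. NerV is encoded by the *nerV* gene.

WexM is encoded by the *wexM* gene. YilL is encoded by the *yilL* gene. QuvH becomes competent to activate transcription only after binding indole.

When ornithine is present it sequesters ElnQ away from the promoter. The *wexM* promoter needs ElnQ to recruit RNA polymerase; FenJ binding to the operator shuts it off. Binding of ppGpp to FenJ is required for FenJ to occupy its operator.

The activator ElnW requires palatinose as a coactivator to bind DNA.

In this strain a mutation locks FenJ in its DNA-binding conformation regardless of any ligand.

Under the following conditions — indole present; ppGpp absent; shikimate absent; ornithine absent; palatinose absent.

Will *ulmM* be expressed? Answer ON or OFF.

Indole is present, so QuvH is active.
Palatinose is absent, so ElnW is inactive.
Activator QuvH is present, so *nerV* is transcribed.
So NerV is produced and active.
Shikimate is absent, so HolL is active.
No repressor is bound and HolL is active, so *yilL* is transcribed.
So YilL is produced and active.
Ornithine is absent, so ElnQ is active.
FenJ is constitutively active in this strain.
With repressor FenJ bound, *wexM* is not transcribed.
So WexM is not produced.
With repressor NerV bound, *ulmM* is not transcribed.

OFF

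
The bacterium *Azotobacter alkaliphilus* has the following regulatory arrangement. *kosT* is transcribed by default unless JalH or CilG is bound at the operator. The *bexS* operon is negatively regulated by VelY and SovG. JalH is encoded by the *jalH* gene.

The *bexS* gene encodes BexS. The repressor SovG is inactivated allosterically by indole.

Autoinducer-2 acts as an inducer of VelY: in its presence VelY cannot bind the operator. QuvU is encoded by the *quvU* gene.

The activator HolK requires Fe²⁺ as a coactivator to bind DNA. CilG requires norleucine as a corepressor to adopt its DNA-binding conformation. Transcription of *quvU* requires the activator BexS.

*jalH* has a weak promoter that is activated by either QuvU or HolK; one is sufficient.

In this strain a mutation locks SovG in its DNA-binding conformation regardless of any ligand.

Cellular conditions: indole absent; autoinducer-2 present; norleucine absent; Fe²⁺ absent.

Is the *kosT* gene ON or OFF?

Autoinducer-2 is present, so VelY is inactive.
SovG is constitutively active in this strain.
With repressor SovG bound, *bexS* is not transcribed.
So BexS is not produced.
Required activator BexS is absent, so *quvU* is not transcribed.
So QuvU is not produced.
Fe²⁺ is absent, so HolK is inactive.
No activator is available at the *jalH* promoter, so *jalH* is not transcribed.
So JalH is not produced.
Norleucine is absent, so CilG is inactive.
With no repressor bound, *kosT* is transcribed.

ON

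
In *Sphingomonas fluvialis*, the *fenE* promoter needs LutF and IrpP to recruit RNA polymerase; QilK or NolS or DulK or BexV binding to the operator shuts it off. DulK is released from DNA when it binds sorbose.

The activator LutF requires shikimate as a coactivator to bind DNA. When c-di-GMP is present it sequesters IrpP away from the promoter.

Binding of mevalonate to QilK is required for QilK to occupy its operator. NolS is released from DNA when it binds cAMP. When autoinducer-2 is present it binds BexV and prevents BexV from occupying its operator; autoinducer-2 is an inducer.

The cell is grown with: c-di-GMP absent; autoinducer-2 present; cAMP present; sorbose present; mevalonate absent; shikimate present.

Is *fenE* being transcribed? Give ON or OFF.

Mevalonate is absent, so QilK is inactive.
cAMP is present, so NolS is inactive.
Shikimate is present, so LutF is active.
Sorbose is present, so DulK is inactive.
Autoinducer-2 is present, so BexV is inactive.
c-di-GMP is absent, so IrpP is active.
No repressor is bound and LutF and IrpP are active, so *fenE* is transcribed.

ON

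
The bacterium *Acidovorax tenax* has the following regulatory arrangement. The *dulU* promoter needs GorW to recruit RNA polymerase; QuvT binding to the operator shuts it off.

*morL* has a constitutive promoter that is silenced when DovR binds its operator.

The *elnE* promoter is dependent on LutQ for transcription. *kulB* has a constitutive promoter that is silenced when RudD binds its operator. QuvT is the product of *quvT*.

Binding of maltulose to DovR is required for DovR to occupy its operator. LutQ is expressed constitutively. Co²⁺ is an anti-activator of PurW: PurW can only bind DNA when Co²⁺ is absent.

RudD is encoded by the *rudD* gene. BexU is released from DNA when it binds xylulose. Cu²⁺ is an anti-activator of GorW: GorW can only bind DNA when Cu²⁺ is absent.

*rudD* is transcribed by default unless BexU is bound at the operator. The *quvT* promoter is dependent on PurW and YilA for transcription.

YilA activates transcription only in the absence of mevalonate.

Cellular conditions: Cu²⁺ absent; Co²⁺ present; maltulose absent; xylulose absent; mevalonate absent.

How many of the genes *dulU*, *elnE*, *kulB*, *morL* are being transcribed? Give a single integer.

4

Co²⁺ is present, so PurW is inactive.
Mevalonate is absent, so YilA is active.
Required activator PurW is absent, so *quvT* is not transcribed.
So QuvT is not produced.
Cu²⁺ is absent, so GorW is active.
No repressor is bound and GorW is active, so *dulU* is transcribed.
→ *dulU* is ON.
LutQ is produced constitutively and is active.
No repressor is bound and LutQ is active, so *elnE* is transcribed.
→ *elnE* is ON.
Xylulose is absent, so BexU is active.
With repressor BexU bound, *rudD* is not transcribed.
So RudD is not produced.
With no repressor bound, *kulB* is transcribed.
→ *kulB* is ON.
Maltulose is absent, so DovR is inactive.
With no repressor bound, *morL* is transcribed.
→ *morL* is ON.
4 of the 4 genes are transcribed.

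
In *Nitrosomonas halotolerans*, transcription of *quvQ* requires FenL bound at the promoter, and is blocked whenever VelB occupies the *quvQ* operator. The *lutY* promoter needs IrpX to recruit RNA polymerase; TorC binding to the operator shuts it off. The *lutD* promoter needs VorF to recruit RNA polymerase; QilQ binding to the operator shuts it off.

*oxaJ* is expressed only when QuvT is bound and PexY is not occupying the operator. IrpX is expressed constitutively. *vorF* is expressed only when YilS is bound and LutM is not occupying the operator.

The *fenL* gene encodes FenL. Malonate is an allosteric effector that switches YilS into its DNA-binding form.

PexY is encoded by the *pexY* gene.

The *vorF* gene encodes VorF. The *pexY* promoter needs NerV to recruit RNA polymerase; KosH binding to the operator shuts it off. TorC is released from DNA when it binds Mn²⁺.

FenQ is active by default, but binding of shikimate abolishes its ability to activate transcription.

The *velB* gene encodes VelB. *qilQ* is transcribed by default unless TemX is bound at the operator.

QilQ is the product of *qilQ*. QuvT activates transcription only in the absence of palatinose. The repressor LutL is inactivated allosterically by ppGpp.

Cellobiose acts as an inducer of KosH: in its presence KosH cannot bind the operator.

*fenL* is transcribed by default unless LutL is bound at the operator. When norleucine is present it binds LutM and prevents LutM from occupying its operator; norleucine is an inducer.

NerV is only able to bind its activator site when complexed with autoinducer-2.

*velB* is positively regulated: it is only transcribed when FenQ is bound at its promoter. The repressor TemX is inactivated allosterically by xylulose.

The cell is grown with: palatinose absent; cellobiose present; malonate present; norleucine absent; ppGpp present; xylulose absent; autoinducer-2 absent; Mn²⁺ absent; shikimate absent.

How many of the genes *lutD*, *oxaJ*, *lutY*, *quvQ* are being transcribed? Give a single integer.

Xylulose is absent, so TemX is active.
With repressor TemX bound, *qilQ* is not transcribed.
So QilQ is not produced.
Malonate is present, so YilS is active.
Norleucine is absent, so LutM is active.
With repressor LutM bound, *vorF* is not transcribed.
So VorF is not produced.
Required activator VorF is absent, so *lutD* is not transcribed.
→ *lutD* is OFF.
Cellobiose is present, so KosH is inactive.
Autoinducer-2 is absent, so NerV is inactive.
Required activator NerV is absent, so *pexY* is not transcribed.
So PexY is not produced.
Palatinose is absent, so QuvT is active.
No repressor is bound and QuvT is active, so *oxaJ* is transcribed.
→ *oxaJ* is ON.
IrpX is produced constitutively and is active.
Mn²⁺ is absent, so TorC is active.
With repressor TorC bound, *lutY* is not transcribed.
→ *lutY* is OFF.
Shikimate is absent, so FenQ is active.
No repressor is bound and FenQ is active, so *velB* is transcribed.
So VelB is produced and active.
ppGpp is present, so LutL is inactive.
With no repressor bound, *fenL* is transcribed.
So FenL is produced and active.
With repressor VelB bound, *quvQ* is not transcribed.
→ *quvQ* is OFF.
1 of the 4 genes is transcribed.

1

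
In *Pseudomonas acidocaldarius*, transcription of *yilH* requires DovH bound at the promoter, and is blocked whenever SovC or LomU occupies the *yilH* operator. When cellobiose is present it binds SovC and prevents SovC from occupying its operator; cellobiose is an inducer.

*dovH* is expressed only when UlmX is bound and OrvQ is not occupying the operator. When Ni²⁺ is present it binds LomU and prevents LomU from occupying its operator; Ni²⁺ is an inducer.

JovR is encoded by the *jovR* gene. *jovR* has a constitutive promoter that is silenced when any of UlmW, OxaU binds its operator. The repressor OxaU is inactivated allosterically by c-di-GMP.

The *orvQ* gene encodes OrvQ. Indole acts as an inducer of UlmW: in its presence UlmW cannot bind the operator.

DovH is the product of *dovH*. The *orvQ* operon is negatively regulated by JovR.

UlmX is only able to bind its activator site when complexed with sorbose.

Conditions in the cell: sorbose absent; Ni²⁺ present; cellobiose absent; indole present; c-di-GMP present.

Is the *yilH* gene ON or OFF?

OFF

Cellobiose is absent, so SovC is active.
Indole is present, so UlmW is inactive.
c-di-GMP is present, so OxaU is inactive.
With no repressor bound, *jovR* is transcribed.
So JovR is produced and active.
With repressor JovR bound, *orvQ* is not transcribed.
So OrvQ is not produced.
Sorbose is absent, so UlmX is inactive.
Required activator UlmX is absent, so *dovH* is not transcribed.
So DovH is not produced.
Ni²⁺ is present, so LomU is inactive.
With repressor SovC bound, *yilH* is not transcribed.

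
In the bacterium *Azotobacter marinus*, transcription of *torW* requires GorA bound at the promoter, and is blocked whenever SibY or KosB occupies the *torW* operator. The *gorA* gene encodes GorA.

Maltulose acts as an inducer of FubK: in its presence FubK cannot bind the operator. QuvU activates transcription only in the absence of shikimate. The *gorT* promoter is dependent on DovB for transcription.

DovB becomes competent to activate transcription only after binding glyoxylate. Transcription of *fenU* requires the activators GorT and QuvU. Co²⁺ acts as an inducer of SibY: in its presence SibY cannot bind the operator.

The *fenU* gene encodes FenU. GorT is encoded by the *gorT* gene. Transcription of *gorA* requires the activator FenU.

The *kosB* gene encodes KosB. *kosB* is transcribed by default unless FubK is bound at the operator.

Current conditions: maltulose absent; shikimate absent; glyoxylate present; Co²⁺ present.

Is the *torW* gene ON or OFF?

ON

Co²⁺ is present, so SibY is inactive.
Maltulose is absent, so FubK is active.
With repressor FubK bound, *kosB* is not transcribed.
So KosB is not produced.
Glyoxylate is present, so DovB is active.
No repressor is bound and DovB is active, so *gorT* is transcribed.
So GorT is produced and active.
Shikimate is absent, so QuvU is active.
No repressor is bound and GorT and QuvU are active, so *fenU* is transcribed.
So FenU is produced and active.
No repressor is bound and FenU is active, so *gorA* is transcribed.
So GorA is produced and active.
No repressor is bound and GorA is active, so *torW* is transcribed.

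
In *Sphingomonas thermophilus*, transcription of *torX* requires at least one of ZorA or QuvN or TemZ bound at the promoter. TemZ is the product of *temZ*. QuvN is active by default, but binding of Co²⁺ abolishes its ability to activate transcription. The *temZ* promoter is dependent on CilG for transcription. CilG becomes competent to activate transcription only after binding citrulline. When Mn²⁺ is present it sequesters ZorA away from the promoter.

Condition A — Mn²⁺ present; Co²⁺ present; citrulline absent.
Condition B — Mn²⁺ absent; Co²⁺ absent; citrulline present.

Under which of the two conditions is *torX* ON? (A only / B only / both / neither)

B only

Condition A:
Mn²⁺ is present, so ZorA is inactive.
Co²⁺ is present, so QuvN is inactive.
Citrulline is absent, so CilG is inactive.
Required activator CilG is absent, so *temZ* is not transcribed.
So TemZ is not produced.
No activator is available at the *torX* promoter, so *torX* is not transcribed.
→ *torX* is OFF in A.
Condition B:
Mn²⁺ is absent, so ZorA is active.
Co²⁺ is absent, so QuvN is active.
Citrulline is present, so CilG is active.
No repressor is bound and CilG is active, so *temZ* is transcribed.
So TemZ is produced and active.
Activator ZorA is present, so *torX* is transcribed.
→ *torX* is ON in B.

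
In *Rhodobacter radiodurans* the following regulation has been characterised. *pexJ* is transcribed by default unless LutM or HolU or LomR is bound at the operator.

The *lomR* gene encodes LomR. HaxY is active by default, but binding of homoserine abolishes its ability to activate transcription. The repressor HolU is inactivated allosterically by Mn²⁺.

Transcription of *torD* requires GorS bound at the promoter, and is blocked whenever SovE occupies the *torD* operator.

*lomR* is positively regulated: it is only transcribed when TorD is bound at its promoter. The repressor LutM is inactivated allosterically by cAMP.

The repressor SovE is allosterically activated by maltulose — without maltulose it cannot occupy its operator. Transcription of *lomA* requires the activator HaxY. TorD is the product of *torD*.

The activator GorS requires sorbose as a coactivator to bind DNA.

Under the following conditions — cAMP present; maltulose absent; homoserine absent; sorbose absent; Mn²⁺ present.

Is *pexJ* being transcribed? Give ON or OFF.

ON

cAMP is present, so LutM is inactive.
Mn²⁺ is present, so HolU is inactive.
Maltulose is absent, so SovE is inactive.
Sorbose is absent, so GorS is inactive.
Required activator GorS is absent, so *torD* is not transcribed.
So TorD is not produced.
Required activator TorD is absent, so *lomR* is not transcribed.
So LomR is not produced.
With no repressor bound, *pexJ* is transcribed.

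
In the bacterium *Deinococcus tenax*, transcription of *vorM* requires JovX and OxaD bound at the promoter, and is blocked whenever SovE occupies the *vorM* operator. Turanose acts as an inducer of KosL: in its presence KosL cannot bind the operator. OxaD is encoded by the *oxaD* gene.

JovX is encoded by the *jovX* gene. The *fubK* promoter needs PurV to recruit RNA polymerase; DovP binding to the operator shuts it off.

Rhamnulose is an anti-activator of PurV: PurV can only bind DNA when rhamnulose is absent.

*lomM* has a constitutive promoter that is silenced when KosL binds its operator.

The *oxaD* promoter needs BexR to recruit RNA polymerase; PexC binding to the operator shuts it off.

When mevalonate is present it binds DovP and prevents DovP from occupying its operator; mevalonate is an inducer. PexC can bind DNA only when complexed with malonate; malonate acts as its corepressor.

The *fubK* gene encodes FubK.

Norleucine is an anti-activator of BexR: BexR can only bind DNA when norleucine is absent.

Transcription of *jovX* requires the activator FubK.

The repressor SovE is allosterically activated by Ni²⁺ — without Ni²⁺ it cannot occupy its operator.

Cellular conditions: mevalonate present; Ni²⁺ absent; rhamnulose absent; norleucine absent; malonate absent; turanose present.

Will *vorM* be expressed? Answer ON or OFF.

Rhamnulose is absent, so PurV is active.
Mevalonate is present, so DovP is inactive.
No repressor is bound and PurV is active, so *fubK* is transcribed.
So FubK is produced and active.
No repressor is bound and FubK is active, so *jovX* is transcribed.
So JovX is produced and active.
Norleucine is absent, so BexR is active.
Malonate is absent, so PexC is inactive.
No repressor is bound and BexR is active, so *oxaD* is transcribed.
So OxaD is produced and active.
Ni²⁺ is absent, so SovE is inactive.
No repressor is bound and JovX and OxaD are active, so *vorM* is transcribed.

ON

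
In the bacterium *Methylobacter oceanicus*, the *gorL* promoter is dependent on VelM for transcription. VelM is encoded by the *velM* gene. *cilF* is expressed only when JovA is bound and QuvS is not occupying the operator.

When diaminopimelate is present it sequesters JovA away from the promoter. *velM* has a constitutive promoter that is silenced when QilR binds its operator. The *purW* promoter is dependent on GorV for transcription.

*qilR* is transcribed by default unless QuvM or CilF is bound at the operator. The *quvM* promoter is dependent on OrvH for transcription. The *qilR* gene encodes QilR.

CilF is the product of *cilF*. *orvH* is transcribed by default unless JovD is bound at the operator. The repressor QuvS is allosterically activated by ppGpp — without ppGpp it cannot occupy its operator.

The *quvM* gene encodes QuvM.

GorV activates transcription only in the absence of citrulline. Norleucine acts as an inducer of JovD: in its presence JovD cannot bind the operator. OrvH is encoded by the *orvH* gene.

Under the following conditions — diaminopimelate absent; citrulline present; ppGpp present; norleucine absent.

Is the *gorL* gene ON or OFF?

OFF

Norleucine is absent, so JovD is active.
With repressor JovD bound, *orvH* is not transcribed.
So OrvH is not produced.
Required activator OrvH is absent, so *quvM* is not transcribed.
So QuvM is not produced.
ppGpp is present, so QuvS is active.
Diaminopimelate is absent, so JovA is active.
With repressor QuvS bound, *cilF* is not transcribed.
So CilF is not produced.
With no repressor bound, *qilR* is transcribed.
So QilR is produced and active.
With repressor QilR bound, *velM* is not transcribed.
So VelM is not produced.
Required activator VelM is absent, so *gorL* is not transcribed.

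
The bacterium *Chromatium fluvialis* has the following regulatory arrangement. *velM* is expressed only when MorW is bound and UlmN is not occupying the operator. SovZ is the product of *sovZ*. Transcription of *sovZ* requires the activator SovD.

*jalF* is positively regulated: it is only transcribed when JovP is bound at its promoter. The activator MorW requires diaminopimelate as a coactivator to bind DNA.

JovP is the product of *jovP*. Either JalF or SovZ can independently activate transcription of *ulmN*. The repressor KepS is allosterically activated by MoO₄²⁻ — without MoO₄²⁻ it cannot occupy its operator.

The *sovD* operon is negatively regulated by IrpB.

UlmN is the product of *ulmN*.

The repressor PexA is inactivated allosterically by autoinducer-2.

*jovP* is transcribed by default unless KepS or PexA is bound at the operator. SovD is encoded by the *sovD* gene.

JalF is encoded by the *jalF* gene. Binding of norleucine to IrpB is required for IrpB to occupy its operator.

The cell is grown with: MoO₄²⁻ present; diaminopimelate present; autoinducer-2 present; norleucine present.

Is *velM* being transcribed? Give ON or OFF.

Diaminopimelate is present, so MorW is active.
MoO₄²⁻ is present, so KepS is active.
Autoinducer-2 is present, so PexA is inactive.
With repressor KepS bound, *jovP* is not transcribed.
So JovP is not produced.
Required activator JovP is absent, so *jalF* is not transcribed.
So JalF is not produced.
Norleucine is present, so IrpB is active.
With repressor IrpB bound, *sovD* is not transcribed.
So SovD is not produced.
Required activator SovD is absent, so *sovZ* is not transcribed.
So SovZ is not produced.
No activator is available at the *ulmN* promoter, so *ulmN* is not transcribed.
So UlmN is not produced.
No repressor is bound and MorW is active, so *velM* is transcribed.

ON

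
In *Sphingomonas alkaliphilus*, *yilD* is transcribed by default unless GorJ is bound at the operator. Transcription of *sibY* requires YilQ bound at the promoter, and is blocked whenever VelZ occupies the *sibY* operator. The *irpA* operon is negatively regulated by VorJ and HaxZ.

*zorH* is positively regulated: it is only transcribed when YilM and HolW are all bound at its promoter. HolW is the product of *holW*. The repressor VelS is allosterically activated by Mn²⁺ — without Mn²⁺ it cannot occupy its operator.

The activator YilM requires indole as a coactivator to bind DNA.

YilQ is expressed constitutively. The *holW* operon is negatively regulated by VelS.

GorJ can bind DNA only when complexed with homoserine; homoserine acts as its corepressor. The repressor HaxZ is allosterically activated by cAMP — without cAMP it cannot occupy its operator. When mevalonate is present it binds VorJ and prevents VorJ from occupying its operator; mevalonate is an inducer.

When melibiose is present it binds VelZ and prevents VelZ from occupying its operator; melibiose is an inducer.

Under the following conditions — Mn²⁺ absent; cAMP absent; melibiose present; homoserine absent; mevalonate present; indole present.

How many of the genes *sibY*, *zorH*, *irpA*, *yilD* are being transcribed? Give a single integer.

YilQ is produced constitutively and is active.
Melibiose is present, so VelZ is inactive.
No repressor is bound and YilQ is active, so *sibY* is transcribed.
→ *sibY* is ON.
Indole is present, so YilM is active.
Mn²⁺ is absent, so VelS is inactive.
With no repressor bound, *holW* is transcribed.
So HolW is produced and active.
No repressor is bound and YilM and HolW are active, so *zorH* is transcribed.
→ *zorH* is ON.
Mevalonate is present, so VorJ is inactive.
cAMP is absent, so HaxZ is inactive.
With no repressor bound, *irpA* is transcribed.
→ *irpA* is ON.
Homoserine is absent, so GorJ is inactive.
With no repressor bound, *yilD* is transcribed.
→ *yilD* is ON.
4 of the 4 genes are transcribed.

4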